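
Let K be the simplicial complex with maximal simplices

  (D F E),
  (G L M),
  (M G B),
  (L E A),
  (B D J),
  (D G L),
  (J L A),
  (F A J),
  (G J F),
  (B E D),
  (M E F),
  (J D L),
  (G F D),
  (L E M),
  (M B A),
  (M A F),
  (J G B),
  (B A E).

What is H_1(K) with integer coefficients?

H_1 = Z ⊕ Z/2Z.

Order the vertices as A < B < D < E < F < G < J < L < M. Listing each simplex with vertices in this order, K has dimension 2 with simplices:

  0-simplices (9): A, B, D, E, F, G, J, L, M
  1-simplices (27): AB, AE, AF, AJ, AL, AM, BD, BE, BG, BJ, BM, DE, DF, DG, DJ, DL, EF, EL, EM, FG, FJ, FM, GJ, GL, GM, JL, LM
  2-simplices (18): ABE, ABM, AEL, AFJ, AFM, AJL, BDE, BDJ, BGJ, BGM, DEF, DFG, DGL, DJL, EFM, ELM, FGJ, GLM

giving chain groups C_0 ≅ Z^9, C_1 ≅ Z^27, C_2 ≅ Z^18.

Boundary ∂_1: C_1 → C_0 maps an edge to its endpoints' difference, ∂[p,q] = q − p.
The resulting 9×27 matrix has rank 8, and its Smith normal form has invariant factors (1,1,1,1,1,1,1,1).

Boundary ∂_2: C_2 → C_1 sends each 2-simplex [p,q,r] to [q,r] − [p,r] + [p,q]. For instance
  ∂AFM = FM − AM + AF,
  ∂ELM = LM − EM + EL.
The 27×18 boundary matrix has rank 18 and Smith normal form diag(1,1,1,1,1,1,1,1,1,1,1,1,1,1,1,1,1,2).

Computing H_k = (kernel of ∂_k) / (image of ∂_{k+1}):

  H_1: rank ker ∂_1 − rank ∂_2 = (27 − 8) − 18 = 1, and ∂_2 has invariant factor 2 > 1, so H_1 = Z ⊕ Z/2Z.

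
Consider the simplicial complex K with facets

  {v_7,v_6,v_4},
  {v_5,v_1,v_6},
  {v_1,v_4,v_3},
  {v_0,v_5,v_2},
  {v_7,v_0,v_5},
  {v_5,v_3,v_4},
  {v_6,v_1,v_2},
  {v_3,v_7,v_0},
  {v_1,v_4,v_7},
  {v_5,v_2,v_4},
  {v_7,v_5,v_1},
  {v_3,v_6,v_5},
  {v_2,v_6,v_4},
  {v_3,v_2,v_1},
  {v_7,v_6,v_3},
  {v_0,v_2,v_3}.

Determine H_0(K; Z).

H_0 ≅ Z.

Take the total order v_0 < v_1 < v_2 < v_3 < v_4 < v_5 < v_6 < v_7 on the vertex set. Then K (dimension 2) consists of the simplices:

  0-simplices (8): [v_0], [v_1], [v_2], [v_3], [v_4], [v_5], [v_6], [v_7]
  1-simplices (24): (24 of them)
  2-simplices (16): (16 of them)

Hence C_0 ≅ Z^8, C_1 ≅ Z^24, C_2 ≅ Z^16.

The boundary map ∂_1: C_1 → C_0 maps an edge to its endpoints' difference, ∂[p,q] = q − p.
The 8×24 boundary matrix has rank 7 and Smith normal form diag(1,1,1,1,1,1,1).

Boundary ∂_2: C_2 → C_1 sends each 2-simplex [p,q,r] to [q,r] − [p,r] + [p,q]. For instance
  ∂[v_1,v_4,v_7] = [v_4,v_7] − [v_1,v_7] + [v_1,v_4],
  ∂[v_1,v_2,v_3] = [v_2,v_3] − [v_1,v_3] + [v_1,v_2].
This gives a 24×16 integer matrix of rank 15; reducing to Smith normal form yields diagonal entries (1,1,1,1,1,1,1,1,1,1,1,1,1,1,1).

Reading off H_k = ker ∂_k / im ∂_{k+1}:

  H_0: rank C_0 − rank ∂_1 = 8 − 7 = 1, and the invariant factors of ∂_1 are all 1, so H_0 ≅ Z.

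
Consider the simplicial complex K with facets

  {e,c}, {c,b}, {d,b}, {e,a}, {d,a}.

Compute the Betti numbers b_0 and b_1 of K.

b_0 = 1, b_1 = 1.

Take the total order a < b < c < d < e on the vertex set. Then K (dimension 1) consists of the simplices:

  0-simplices (5): a, b, c, d, e
  1-simplices (5): ad, ae, bc, bd, ce

giving chain groups C_0 ≅ Z^5, C_1 ≅ Z^5.

∂_1: C_1 → C_0 sends each edge [p,q] (with p < q) to q − p.
The resulting 5×5 matrix has rank 4, and its Smith normal form has invariant factors (1,1,1,1).

Computing H_k = (kernel of ∂_k) / (image of ∂_{k+1}):

  H_0: rank C_0 − rank ∂_1 = 5 − 4 = 1, and the invariant factors of ∂_1 are all 1, so H_0 ≅ Z.
  H_1: rank ker ∂_1 − rank ∂_2 = (5 − 4) − 0 = 1, and there is no ∂_2, so H_1 ≅ Z.

(K is a triangulation of the circle S^1.)

Hence the Betti numbers are b_0 = 1, b_1 = 1.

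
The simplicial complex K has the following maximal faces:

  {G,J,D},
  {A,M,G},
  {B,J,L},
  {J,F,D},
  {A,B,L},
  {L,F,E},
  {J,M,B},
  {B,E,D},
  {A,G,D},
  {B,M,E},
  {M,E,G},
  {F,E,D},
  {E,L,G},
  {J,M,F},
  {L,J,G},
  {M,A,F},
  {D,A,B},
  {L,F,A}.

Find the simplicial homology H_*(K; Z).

H_0 = Z,  H_1 = Z^2,  H_2 = Z.

Take the total order A < B < D < E < F < G < J < L < M on the vertex set. Then K (dimension 2) consists of the simplices:

  0-simplices (9): A, B, D, E, F, G, J, L, M
  1-simplices (27): AB, AD, AF, AG, AL, AM, BD, BE, BJ, BL, BM, DE, DF, DG, DJ, EF, EG, EL, EM, FJ, FL, FM, GJ, GL, GM, JL, JM
  2-simplices (18): ABD, ABL, ADG, AFL, AFM, AGM, BDE, BEM, BJL, BJM, DEF, DFJ, DGJ, EFL, EGL, EGM, FJM, GJL

giving chain groups C_0 ≅ Z^9, C_1 ≅ Z^27, C_2 ≅ Z^18.

The boundary map ∂_1: C_1 → C_0 maps an edge to its endpoints' difference, ∂[p,q] = q − p.
The resulting 9×27 matrix has rank 8, and its Smith normal form has invariant factors (1,1,1,1,1,1,1,1).

Boundary ∂_2: C_2 → C_1 sends each 2-simplex [p,q,r] to [q,r] − [p,r] + [p,q]. For instance
  ∂DGJ = GJ − DJ + DG,
  ∂EGM = GM − EM + EG.
The resulting 27×18 matrix has rank 17, and its Smith normal form has invariant factors (1,1,1,1,1,1,1,1,1,1,1,1,1,1,1,1,1).

Reading off H_k = ker ∂_k / im ∂_{k+1}:

  H_0: rank C_0 − rank ∂_1 = 9 − 8 = 1, and the invariant factors of ∂_1 are all 1, so H_0 ≅ Z.
  H_1: rank ker ∂_1 − rank ∂_2 = (27 − 8) − 17 = 2, and the invariant factors of ∂_2 are all 1, so H_1 ≅ Z^2.
  H_2: rank ker ∂_2 − rank ∂_3 = (18 − 17) − 0 = 1, and there is no ∂_3, so H_2 ≅ Z.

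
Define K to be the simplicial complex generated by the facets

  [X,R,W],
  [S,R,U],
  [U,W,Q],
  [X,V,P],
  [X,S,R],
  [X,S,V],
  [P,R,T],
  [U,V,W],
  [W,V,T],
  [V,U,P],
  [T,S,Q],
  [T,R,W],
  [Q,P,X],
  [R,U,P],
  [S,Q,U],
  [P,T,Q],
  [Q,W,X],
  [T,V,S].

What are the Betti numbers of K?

b_0 = 1, b_1 = 2, b_2 = 1.

Fix the vertex order P < Q < R < S < T < U < V < W < X and write every simplex with vertices in increasing order. Then dim K = 2 and the simplices of K are:

  0-simplices (9): P, Q, R, S, T, U, V, W, X
  1-simplices (27): PQ, PR, PT, PU, PV, PX, QS, QT, QU, QW, QX, RS, RT, RU, RW, RX, ST, SU, SV, SX, TV, TW, UV, UW, VW, VX, WX
  2-simplices (18): PQT, PQX, PRT, PRU, PUV, PVX, QST, QSU, QUW, QWX, RSU, RSX, RTW, RWX, STV, SVX, TVW, UVW

so the chain groups are C_0 ≅ Z^9, C_1 ≅ Z^27, C_2 ≅ Z^18.

The boundary map ∂_1: C_1 → C_0 is given by ∂[p,q] = [q] − [p]. For instance
  ∂QW = W − Q.
The resulting 9×27 matrix has rank 8, and its Smith normal form has invariant factors (1,1,1,1,1,1,1,1).

∂_2: C_2 → C_1 sends each 2-simplex [p,q,r] to [q,r] − [p,r] + [p,q]. For instance
  ∂PUV = UV − PV + PU,
  ∂PRU = RU − PU + PR.
This gives a 27×18 integer matrix of rank 17; reducing to Smith normal form yields diagonal entries (1,1,1,1,1,1,1,1,1,1,1,1,1,1,1,1,1).

Computing H_k = (kernel of ∂_k) / (image of ∂_{k+1}):

  H_0: rank C_0 − rank ∂_1 = 9 − 8 = 1, and the invariant factors of ∂_1 are all 1, so H_0 ≅ Z.
  H_1: rank ker ∂_1 − rank ∂_2 = (27 − 8) − 17 = 2, and the invariant factors of ∂_2 are all 1, so H_1 ≅ Z^2.
  H_2: rank ker ∂_2 − rank ∂_3 = (18 − 17) − 0 = 1, and there is no ∂_3, so H_2 ≅ Z.

Hence the Betti numbers are b_0 = 1, b_1 = 2, b_2 = 1.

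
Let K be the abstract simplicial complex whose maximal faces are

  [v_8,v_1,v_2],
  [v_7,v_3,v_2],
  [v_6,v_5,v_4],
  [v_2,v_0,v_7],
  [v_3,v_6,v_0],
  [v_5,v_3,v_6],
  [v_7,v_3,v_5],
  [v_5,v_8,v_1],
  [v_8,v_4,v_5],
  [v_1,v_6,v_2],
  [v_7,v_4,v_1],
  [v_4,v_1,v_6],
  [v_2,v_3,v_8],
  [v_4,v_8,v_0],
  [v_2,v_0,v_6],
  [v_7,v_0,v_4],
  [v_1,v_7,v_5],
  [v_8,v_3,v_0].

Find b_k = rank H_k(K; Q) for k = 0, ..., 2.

b_0 = 1, b_1 = 1, b_2 = 0.

K has 9 vertices, 27 edges, 18 triangles.
rank ∂_0 = 0, rank ∂_1 = 8 ⇒ b_0 = 9 − 0 − 8 = 1; all invariant factors of ∂_1 are 1 so no torsion. So H_0 ≅ Z.
rank ∂_1 = 8, rank ∂_2 = 18 ⇒ b_1 = 27 − 8 − 18 = 1; ∂_2 has invariant factor(s) [2] giving torsion. So H_1 ≅ Z ⊕ Z/2.
rank ∂_2 = 18, rank ∂_3 = 0 ⇒ b_2 = 18 − 18 − 0 = 0. So H_2 ≅ 0.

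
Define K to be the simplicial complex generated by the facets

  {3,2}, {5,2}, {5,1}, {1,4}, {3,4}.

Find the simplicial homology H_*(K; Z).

K has 5 vertices, 5 edges.
rank ∂_0 = 0, rank ∂_1 = 4 ⇒ b_0 = 5 − 0 − 4 = 1; all invariant factors of ∂_1 are 1 so no torsion. So H_0 = Z.
rank ∂_1 = 4, rank ∂_2 = 0 ⇒ b_1 = 5 − 4 − 0 = 1. So H_1 = Z.

H_0 = Z,  H_1 = Z.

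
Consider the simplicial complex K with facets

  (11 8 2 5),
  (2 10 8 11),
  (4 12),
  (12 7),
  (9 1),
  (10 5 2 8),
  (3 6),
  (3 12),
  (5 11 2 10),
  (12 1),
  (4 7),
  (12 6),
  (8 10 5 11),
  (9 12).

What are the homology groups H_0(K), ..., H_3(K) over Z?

K has 12 vertices, 19 edges, 10 triangles, 5 3-simplices.
rank ∂_0 = 0, rank ∂_1 = 10 ⇒ b_0 = 12 − 0 − 10 = 2; all invariant factors of ∂_1 are 1 so no torsion. So H_0 ≅ Z^2.
rank ∂_1 = 10, rank ∂_2 = 6 ⇒ b_1 = 19 − 10 − 6 = 3; all invariant factors of ∂_2 are 1 so no torsion. So H_1 ≅ Z^3.
rank ∂_2 = 6, rank ∂_3 = 4 ⇒ b_2 = 10 − 6 − 4 = 0; all invariant factors of ∂_3 are 1 so no torsion. So H_2 ≅ 0.
rank ∂_3 = 4, rank ∂_4 = 0 ⇒ b_3 = 5 − 4 − 0 = 1. So H_3 ≅ Z.

H_0 ≅ Z^2,  H_1 ≅ Z^3,  H_2 = 0,  H_3 ≅ Z.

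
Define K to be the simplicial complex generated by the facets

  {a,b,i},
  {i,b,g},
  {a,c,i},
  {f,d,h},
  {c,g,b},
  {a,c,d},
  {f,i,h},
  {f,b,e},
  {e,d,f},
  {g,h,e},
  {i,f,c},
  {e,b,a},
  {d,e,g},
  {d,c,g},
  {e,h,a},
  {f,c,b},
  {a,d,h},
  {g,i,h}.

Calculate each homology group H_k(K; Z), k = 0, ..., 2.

H_0 = Z,  H_1 = Z ⊕ Z/2,  H_2 = 0.

We work with the vertex ordering a < b < c < d < e < f < g < h < i. The simplices of K, each written with vertices in increasing order, are:

  0-simplices (9): a, b, c, d, e, f, g, h, i
  1-simplices (27): ab, ac, ad, ae, ah, ai, bc, be, bf, bg, bi, cd, cf, cg, ci, de, df, dg, dh, ef, eg, eh, fh, fi, gh, gi, hi
  2-simplices (18): abe, abi, acd, aci, adh, aeh, bcf, bcg, bef, bgi, cdg, cfi, def, deg, dfh, egh, fhi, ghi

Hence C_0 ≅ Z^9, C_1 ≅ Z^27, C_2 ≅ Z^18.

The boundary map ∂_1: C_1 → C_0 sends each edge [p,q] (with p < q) to q − p. For instance
  ∂bc = c − b.
The 9×27 boundary matrix has rank 8 and Smith normal form diag(1,1,1,1,1,1,1,1).

∂_2: C_2 → C_1 maps a triangle to the signed sum of its edges. For instance
  ∂deg = eg − dg + de,
  ∂bef = ef − bf + be.
The resulting 27×18 matrix has rank 18, and its Smith normal form has invariant factors (1,1,1,1,1,1,1,1,1,1,1,1,1,1,1,1,1,2).

Now H_k = ker ∂_k / im ∂_{k+1}, so:

  H_0: rank C_0 − rank ∂_1 = 9 − 8 = 1, and the invariant factors of ∂_1 are all 1, so H_0 = Z.
  H_1: rank ker ∂_1 − rank ∂_2 = (27 − 8) − 18 = 1, and ∂_2 has invariant factor 2 > 1, so H_1 = Z ⊕ Z/2.
  H_2: rank ker ∂_2 − rank ∂_3 = (18 − 18) − 0 = 0, and there is no ∂_3, so H_2 = 0.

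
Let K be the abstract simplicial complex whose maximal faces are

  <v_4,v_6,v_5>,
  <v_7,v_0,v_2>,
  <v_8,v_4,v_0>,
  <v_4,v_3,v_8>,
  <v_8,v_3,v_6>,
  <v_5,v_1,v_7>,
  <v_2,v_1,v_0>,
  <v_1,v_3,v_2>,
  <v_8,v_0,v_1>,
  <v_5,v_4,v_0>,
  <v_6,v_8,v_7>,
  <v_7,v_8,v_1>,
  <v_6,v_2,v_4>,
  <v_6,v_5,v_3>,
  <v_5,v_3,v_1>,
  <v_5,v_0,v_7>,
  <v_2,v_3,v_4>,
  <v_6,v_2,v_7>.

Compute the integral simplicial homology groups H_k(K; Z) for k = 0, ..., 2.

Take the total order v_0 < v_1 < v_2 < v_3 < v_4 < v_5 < v_6 < v_7 < v_8 on the vertex set. Then K (dimension 2) consists of the simplices:

  0-simplices (9): [v_0], [v_1], [v_2], [v_3], [v_4], [v_5], [v_6], [v_7], [v_8]
  1-simplices (27): (27 of them)
  2-simplices (18): (18 of them)

so the chain groups are C_0 ≅ Z^9, C_1 ≅ Z^27, C_2 ≅ Z^18.

Boundary ∂_1: C_1 → C_0 maps an edge to its endpoints' difference, ∂[p,q] = q − p. For instance
  ∂[v_0,v_1] = [v_1] − [v_0].
The 9×27 boundary matrix has rank 8 and Smith normal form diag(1,1,1,1,1,1,1,1).

Boundary ∂_2: C_2 → C_1 acts by ∂[p,q,r] = [q,r] − [p,r] + [p,q]. For instance
  ∂[v_0,v_5,v_7] = [v_5,v_7] − [v_0,v_7] + [v_0,v_5],
  ∂[v_0,v_1,v_2] = [v_1,v_2] − [v_0,v_2] + [v_0,v_1].
As a 27×18 matrix over Z this has rank 18, with invariant factors (1,1,1,1,1,1,1,1,1,1,1,1,1,1,1,1,1,2).

Reading off H_k = ker ∂_k / im ∂_{k+1}:

  H_0: rank C_0 − rank ∂_1 = 9 − 8 = 1, and the invariant factors of ∂_1 are all 1, so H_0 = Z.
  H_1: rank ker ∂_1 − rank ∂_2 = (27 − 8) − 18 = 1, and ∂_2 has invariant factor 2 > 1, so H_1 = Z ⊕ Z/2.
  H_2: rank ker ∂_2 − rank ∂_3 = (18 − 18) − 0 = 0, and there is no ∂_3, so H_2 = 0.

(K is a triangulation of the Klein bottle.)

H_0 = Z,  H_1 = Z ⊕ Z/2,  H_2 = 0.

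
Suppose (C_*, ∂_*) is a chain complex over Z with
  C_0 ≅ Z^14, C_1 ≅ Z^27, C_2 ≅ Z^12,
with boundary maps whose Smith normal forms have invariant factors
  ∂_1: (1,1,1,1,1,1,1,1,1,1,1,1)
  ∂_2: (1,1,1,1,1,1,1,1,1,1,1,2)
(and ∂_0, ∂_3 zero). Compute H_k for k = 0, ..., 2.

H_0: b_0 = 14 − 0 − 12 = 2; torsion from ∂_1 factors > 1: none. So H_0 ≅ Z^2.
H_1: b_1 = 27 − 12 − 12 = 3; torsion from ∂_2 factors > 1: [2]. So H_1 ≅ Z^3 ⊕ Z_2.
H_2: b_2 = 12 − 12 − 0 = 0; torsion from ∂_3 factors > 1: none. So H_2 ≅ 0.

H_0 ≅ Z^2,  H_1 ≅ Z^3 ⊕ Z_2,  H_2 = 0.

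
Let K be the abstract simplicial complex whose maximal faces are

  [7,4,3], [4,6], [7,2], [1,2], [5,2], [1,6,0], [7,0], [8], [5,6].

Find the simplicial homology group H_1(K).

Take the total order 0 < 1 < 2 < 3 < 4 < 5 < 6 < 7 < 8 on the vertex set. Then K (dimension 2) consists of the simplices:

  0-simplices (9): [0], [1], [2], [3], [4], [5], [6], [7], [8]
  1-simplices (12): [0,1], [0,6], [0,7], [1,2], [1,6], [2,5], [2,7], [3,4], [3,7], [4,6], [4,7], [5,6]
  2-simplices (2): [0,1,6], [3,4,7]

Hence C_0 ≅ Z^9, C_1 ≅ Z^12, C_2 ≅ Z^2.

The boundary map ∂_1: C_1 → C_0 maps an edge to its endpoints' difference, ∂[p,q] = q − p. For instance
  ∂[0,6] = [6] − [0].
As a 9×12 matrix over Z this has rank 7, with invariant factors (1,1,1,1,1,1,1).

Boundary ∂_2: C_2 → C_1 sends each 2-simplex [p,q,r] to [q,r] − [p,r] + [p,q]. For instance
  ∂[3,4,7] = [4,7] − [3,7] + [3,4],
  ∂[0,1,6] = [1,6] − [0,6] + [0,1].
As a 12×2 matrix over Z this has rank 2, with invariant factors (1,1).

Computing H_k = (kernel of ∂_k) / (image of ∂_{k+1}):

  H_1: rank ker ∂_1 − rank ∂_2 = (12 − 7) − 2 = 3, and the invariant factors of ∂_2 are all 1, so H_1 = Z^3.

H_1 = Z^3.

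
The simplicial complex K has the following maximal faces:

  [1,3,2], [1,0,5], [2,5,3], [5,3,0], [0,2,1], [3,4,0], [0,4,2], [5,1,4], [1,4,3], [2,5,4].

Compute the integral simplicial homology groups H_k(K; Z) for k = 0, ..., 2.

We work with the vertex ordering 0 < 1 < 2 < 3 < 4 < 5. The simplices of K, each written with vertices in increasing order, are:

  0-simplices (6): [0], [1], [2], [3], [4], [5]
  1-simplices (15): [0,1], [0,2], [0,3], [0,4], [0,5], [1,2], [1,3], [1,4], [1,5], [2,3], [2,4], [2,5], [3,4], [3,5], [4,5]
  2-simplices (10): [0,1,2], [0,1,5], [0,2,4], [0,3,4], [0,3,5], [1,2,3], [1,3,4], [1,4,5], [2,3,5], [2,4,5]

giving chain groups C_0 ≅ Z^6, C_1 ≅ Z^15, C_2 ≅ Z^10.

Boundary ∂_1: C_1 → C_0 sends each edge [p,q] (with p < q) to q − p.
This gives a 6×15 integer matrix of rank 5; reducing to Smith normal form yields diagonal entries (1,1,1,1,1).

Boundary ∂_2: C_2 → C_1 acts by ∂[p,q,r] = [q,r] − [p,r] + [p,q]. For instance
  ∂[2,4,5] = [4,5] − [2,5] + [2,4],
  ∂[0,3,4] = [3,4] − [0,4] + [0,3].
The 15×10 boundary matrix has rank 10 and Smith normal form diag(1,1,1,1,1,1,1,1,1,2).

Now H_k = ker ∂_k / im ∂_{k+1}, so:

  H_0: rank C_0 − rank ∂_1 = 6 − 5 = 1, and the invariant factors of ∂_1 are all 1, so H_0 = Z.
  H_1: rank ker ∂_1 − rank ∂_2 = (15 − 5) − 10 = 0, and ∂_2 has invariant factor 2 > 1, so H_1 = Z/2Z.
  H_2: rank ker ∂_2 − rank ∂_3 = (10 − 10) − 0 = 0, and there is no ∂_3, so H_2 = 0.

As a check, the Euler characteristic is 6 − 15 + 10 = 1, which agrees with 1 − 0 + 0 = 1.
(K is a triangulation of the real projective plane RP^2.)

H_0 = Z,  H_1 = Z/2Z,  H_2 = 0.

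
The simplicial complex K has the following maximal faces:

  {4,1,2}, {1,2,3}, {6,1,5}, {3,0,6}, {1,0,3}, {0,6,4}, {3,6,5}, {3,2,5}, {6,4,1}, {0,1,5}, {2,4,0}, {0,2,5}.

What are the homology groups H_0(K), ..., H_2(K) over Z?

Take the total order 0 < 1 < 2 < 3 < 4 < 5 < 6 on the vertex set. Then K (dimension 2) consists of the simplices:

  0-simplices (7): [0], [1], [2], [3], [4], [5], [6]
  1-simplices (18): [0,1], [0,2], [0,3], [0,4], [0,5], [0,6], [1,2], [1,3], [1,4], [1,5], [1,6], [2,3], [2,4], [2,5], [3,5], [3,6], [4,6], [5,6]
  2-simplices (12): [0,1,3], [0,1,5], [0,2,4], [0,2,5], [0,3,6], [0,4,6], [1,2,3], [1,2,4], [1,4,6], [1,5,6], [2,3,5], [3,5,6]

giving chain groups C_0 ≅ Z^7, C_1 ≅ Z^18, C_2 ≅ Z^12.

Boundary ∂_1: C_1 → C_0 sends each edge [p,q] (with p < q) to q − p.
The 7×18 boundary matrix has rank 6 and Smith normal form diag(1,1,1,1,1,1).

Boundary ∂_2: C_2 → C_1 acts by ∂[p,q,r] = [q,r] − [p,r] + [p,q]. For instance
  ∂[0,3,6] = [3,6] − [0,6] + [0,3],
  ∂[0,2,5] = [2,5] − [0,5] + [0,2].
As a 18×12 matrix over Z this has rank 12, with invariant factors (1,1,1,1,1,1,1,1,1,1,1,2).

Now H_k = ker ∂_k / im ∂_{k+1}, so:

  H_0: rank C_0 − rank ∂_1 = 7 − 6 = 1, and the invariant factors of ∂_1 are all 1, so H_0 ≅ Z.
  H_1: rank ker ∂_1 − rank ∂_2 = (18 − 6) − 12 = 0, and ∂_2 has invariant factor 2 > 1, so H_1 ≅ Z/2.
  H_2: rank ker ∂_2 − rank ∂_3 = (12 − 12) − 0 = 0, and there is no ∂_3, so H_2 ≅ 0.

H_0 = Z,  H_1 = Z/2,  H_2 = 0.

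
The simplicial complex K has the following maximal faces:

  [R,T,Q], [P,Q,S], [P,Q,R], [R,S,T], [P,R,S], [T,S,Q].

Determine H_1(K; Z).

H_1 = 0.

Order the vertices as P < Q < R < S < T. Listing each simplex with vertices in this order, K has dimension 2 with simplices:

  0-simplices (5): P, Q, R, S, T
  1-simplices (9): PQ, PR, PS, QR, QS, QT, RS, RT, ST
  2-simplices (6): PQR, PQS, PRS, QRT, QST, RST

giving chain groups C_0 ≅ Z^5, C_1 ≅ Z^9, C_2 ≅ Z^6.

Boundary ∂_1: C_1 → C_0 maps an edge to its endpoints' difference, ∂[p,q] = q − p.
As a 5×9 matrix over Z this has rank 4, with invariant factors (1,1,1,1).

Boundary ∂_2: C_2 → C_1 acts by ∂[p,q,r] = [q,r] − [p,r] + [p,q]. For instance
  ∂PRS = RS − PS + PR,
  ∂RST = ST − RT + RS.
As a 9×6 matrix over Z this has rank 5, with invariant factors (1,1,1,1,1).

From H_k ≅ ker(∂_k) / im(∂_{k+1}) we obtain:

  H_1: rank ker ∂_1 − rank ∂_2 = (9 − 4) − 5 = 0, and the invariant factors of ∂_2 are all 1, so H_1 ≅ 0.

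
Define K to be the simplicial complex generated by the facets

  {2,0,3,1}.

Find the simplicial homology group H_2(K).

H_2 = 0.

Order the vertices as 0 < 1 < 2 < 3. Listing each simplex with vertices in this order, K has dimension 3 with simplices:

  0-simplices (4): [0], [1], [2], [3]
  1-simplices (6): [0,1], [0,2], [0,3], [1,2], [1,3], [2,3]
  2-simplices (4): [0,1,2], [0,1,3], [0,2,3], [1,2,3]
  3-simplices (1): [0,1,2,3]

giving chain groups C_0 ≅ Z^4, C_1 ≅ Z^6, C_2 ≅ Z^4, C_3 ≅ Z^1.

The boundary map ∂_1: C_1 → C_0 maps an edge to its endpoints' difference, ∂[p,q] = q − p. For instance
  ∂[1,3] = [3] − [1].
This gives a 4×6 integer matrix of rank 3; reducing to Smith normal form yields diagonal entries (1,1,1).

∂_2: C_2 → C_1 sends each 2-simplex [p,q,r] to [q,r] − [p,r] + [p,q]. For instance
  ∂[0,1,3] = [1,3] − [0,3] + [0,1],
  ∂[1,2,3] = [2,3] − [1,3] + [1,2].
The 6×4 boundary matrix has rank 3 and Smith normal form diag(1,1,1).

Boundary ∂_3: C_3 → C_2 sends each 3-simplex σ to the alternating sum Σ_i (−1)^i (σ with its i-th vertex removed). For instance
  ∂[0,1,2,3] = [1,2,3] − [0,2,3] + [0,1,3] − [0,1,2].
This gives a 4×1 integer matrix of rank 1; reducing to Smith normal form yields diagonal entries (1).

Now H_k = ker ∂_k / im ∂_{k+1}, so:

  H_2: rank ker ∂_2 − rank ∂_3 = (4 − 3) − 1 = 0, and the invariant factors of ∂_3 are all 1, so H_2 ≅ 0.

(K is a triangulation of the 3-simplex.)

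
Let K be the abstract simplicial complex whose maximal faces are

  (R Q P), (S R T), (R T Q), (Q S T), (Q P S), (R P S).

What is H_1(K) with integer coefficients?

Order the vertices as P < Q < R < S < T. Listing each simplex with vertices in this order, K has dimension 2 with simplices:

  0-simplices (5): P, Q, R, S, T
  1-simplices (9): PQ, PR, PS, QR, QS, QT, RS, RT, ST
  2-simplices (6): PQR, PQS, PRS, QRT, QST, RST

Hence C_0 ≅ Z^5, C_1 ≅ Z^9, C_2 ≅ Z^6.

Boundary ∂_1: C_1 → C_0 maps an edge to its endpoints' difference, ∂[p,q] = q − p. For instance
  ∂ST = T − S.
The resulting 5×9 matrix has rank 4, and its Smith normal form has invariant factors (1,1,1,1).

The boundary map ∂_2: C_2 → C_1 acts by ∂[p,q,r] = [q,r] − [p,r] + [p,q]. For instance
  ∂RST = ST − RT + RS,
  ∂PQS = QS − PS + PQ.
This gives a 9×6 integer matrix of rank 5; reducing to Smith normal form yields diagonal entries (1,1,1,1,1).

Reading off H_k = ker ∂_k / im ∂_{k+1}:

  H_1: rank ker ∂_1 − rank ∂_2 = (9 − 4) − 5 = 0, and the invariant factors of ∂_2 are all 1, so H_1 ≅ 0.

H_1 = 0.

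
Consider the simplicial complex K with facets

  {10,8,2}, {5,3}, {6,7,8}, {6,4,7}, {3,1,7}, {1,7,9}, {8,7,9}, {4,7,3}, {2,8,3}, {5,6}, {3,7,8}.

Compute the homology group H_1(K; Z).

Order the vertices as 1 < 2 < 3 < 4 < 5 < 6 < 7 < 8 < 9 < 10. Listing each simplex with vertices in this order, K has dimension 2 with simplices:

  0-simplices (10): [1], [2], [3], [4], [5], [6], [7], [8], [9], [10]
  1-simplices (19): [1,3], [1,7], [1,9], [2,3], [2,8], [2,10], [3,4], [3,5], [3,7], [3,8], [4,6], [4,7], [5,6], [6,7], [6,8], [7,8], [7,9], [8,9], [8,10]
  2-simplices (9): [1,3,7], [1,7,9], [2,3,8], [2,8,10], [3,4,7], [3,7,8], [4,6,7], [6,7,8], [7,8,9]

Hence C_0 ≅ Z^10, C_1 ≅ Z^19, C_2 ≅ Z^9.

Boundary ∂_1: C_1 → C_0 maps an edge to its endpoints' difference, ∂[p,q] = q − p. For instance
  ∂[3,7] = [7] − [3].
As a 10×19 matrix over Z this has rank 9, with invariant factors (1,1,1,1,1,1,1,1,1).

Boundary ∂_2: C_2 → C_1 maps a triangle to the signed sum of its edges. For instance
  ∂[6,7,8] = [7,8] − [6,8] + [6,7],
  ∂[3,7,8] = [7,8] − [3,8] + [3,7].
The resulting 19×9 matrix has rank 9, and its Smith normal form has invariant factors (1,1,1,1,1,1,1,1,1).

From H_k ≅ ker(∂_k) / im(∂_{k+1}) we obtain:

  H_1: rank ker ∂_1 − rank ∂_2 = (19 − 9) − 9 = 1, and the invariant factors of ∂_2 are all 1, so H_1 ≅ Z.

H_1 ≅ Z.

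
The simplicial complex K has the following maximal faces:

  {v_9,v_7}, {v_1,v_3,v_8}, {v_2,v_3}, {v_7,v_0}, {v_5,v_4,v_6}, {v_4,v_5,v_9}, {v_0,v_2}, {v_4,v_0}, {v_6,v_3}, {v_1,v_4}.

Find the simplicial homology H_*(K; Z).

H_0 ≅ Z,  H_1 ≅ Z^3,  H_2 = 0.

We work with the vertex ordering v_0 < v_1 < v_2 < v_3 < v_4 < v_5 < v_6 < v_7 < v_8 < v_9. The simplices of K, each written with vertices in increasing order, are:

  0-simplices (10): [v_0], [v_1], [v_2], [v_3], [v_4], [v_5], [v_6], [v_7], [v_8], [v_9]
  1-simplices (15): (15 of them)
  2-simplices (3): [v_1,v_3,v_8], [v_4,v_5,v_6], [v_4,v_5,v_9]

Hence C_0 ≅ Z^10, C_1 ≅ Z^15, C_2 ≅ Z^3.

∂_1: C_1 → C_0 maps an edge to its endpoints' difference, ∂[p,q] = q − p.
This gives a 10×15 integer matrix of rank 9; reducing to Smith normal form yields diagonal entries (1,1,1,1,1,1,1,1,1).

The boundary map ∂_2: C_2 → C_1 sends each 2-simplex [p,q,r] to [q,r] − [p,r] + [p,q]. For instance
  ∂[v_1,v_3,v_8] = [v_3,v_8] − [v_1,v_8] + [v_1,v_3],
  ∂[v_4,v_5,v_6] = [v_5,v_6] − [v_4,v_6] + [v_4,v_5].
This gives a 15×3 integer matrix of rank 3; reducing to Smith normal form yields diagonal entries (1,1,1).

Reading off H_k = ker ∂_k / im ∂_{k+1}:

  H_0: rank C_0 − rank ∂_1 = 10 − 9 = 1, and the invariant factors of ∂_1 are all 1, so H_0 = Z.
  H_1: rank ker ∂_1 − rank ∂_2 = (15 − 9) − 3 = 3, and the invariant factors of ∂_2 are all 1, so H_1 = Z^3.
  H_2: rank ker ∂_2 − rank ∂_3 = (3 − 3) − 0 = 0, and there is no ∂_3, so H_2 = 0.

As a check, the Euler characteristic is 10 − 15 + 3 = -2, which agrees with 1 − 3 + 0 = -2.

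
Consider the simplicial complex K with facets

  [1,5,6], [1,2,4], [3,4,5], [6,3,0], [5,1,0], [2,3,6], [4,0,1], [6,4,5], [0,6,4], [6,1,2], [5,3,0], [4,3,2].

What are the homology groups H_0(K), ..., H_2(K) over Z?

Fix the vertex order 0 < 1 < 2 < 3 < 4 < 5 < 6 and write every simplex with vertices in increasing order. Then dim K = 2 and the simplices of K are:

  0-simplices (7): [0], [1], [2], [3], [4], [5], [6]
  1-simplices (18): [0,1], [0,3], [0,4], [0,5], [0,6], [1,2], [1,4], [1,5], [1,6], [2,3], [2,4], [2,6], [3,4], [3,5], [3,6], [4,5], [4,6], [5,6]
  2-simplices (12): [0,1,4], [0,1,5], [0,3,5], [0,3,6], [0,4,6], [1,2,4], [1,2,6], [1,5,6], [2,3,4], [2,3,6], [3,4,5], [4,5,6]

giving chain groups C_0 ≅ Z^7, C_1 ≅ Z^18, C_2 ≅ Z^12.

∂_1: C_1 → C_0 is given by ∂[p,q] = [q] − [p]. For instance
  ∂[0,4] = [4] − [0].
The 7×18 boundary matrix has rank 6 and Smith normal form diag(1,1,1,1,1,1).

Boundary ∂_2: C_2 → C_1 acts by ∂[p,q,r] = [q,r] − [p,r] + [p,q]. For instance
  ∂[0,3,5] = [3,5] − [0,5] + [0,3],
  ∂[0,1,4] = [1,4] − [0,4] + [0,1].
The resulting 18×12 matrix has rank 12, and its Smith normal form has invariant factors (1,1,1,1,1,1,1,1,1,1,1,2).

Now H_k = ker ∂_k / im ∂_{k+1}, so:

  H_0: rank C_0 − rank ∂_1 = 7 − 6 = 1, and the invariant factors of ∂_1 are all 1, so H_0 ≅ Z.
  H_1: rank ker ∂_1 − rank ∂_2 = (18 − 6) − 12 = 0, and ∂_2 has invariant factor 2 > 1, so H_1 ≅ Z/2Z.
  H_2: rank ker ∂_2 − rank ∂_3 = (12 − 12) − 0 = 0, and there is no ∂_3, so H_2 ≅ 0.

As a check, the Euler characteristic is 7 − 18 + 12 = 1, which agrees with 1 − 0 + 0 = 1.

H_0 ≅ Z,  H_1 ≅ Z/2Z,  H_2 = 0.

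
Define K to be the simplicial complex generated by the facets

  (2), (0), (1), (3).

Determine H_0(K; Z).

H_0 = Z^4.

Fix the vertex order 0 < 1 < 2 < 3 and write every simplex with vertices in increasing order. Then dim K = 0 and the simplices of K are:

  0-simplices (4): [0], [1], [2], [3]

so the chain groups are C_0 ≅ Z^4.

From H_k ≅ ker(∂_k) / im(∂_{k+1}) we obtain:

  H_0: rank C_0 − rank ∂_1 = 4 − 0 = 4, and there is no ∂_1, so H_0 = Z^4.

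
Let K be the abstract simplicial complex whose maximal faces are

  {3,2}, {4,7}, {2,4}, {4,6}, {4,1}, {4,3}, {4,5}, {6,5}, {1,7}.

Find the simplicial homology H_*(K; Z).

We work with the vertex ordering 1 < 2 < 3 < 4 < 5 < 6 < 7. The simplices of K, each written with vertices in increasing order, are:

  0-simplices (7): [1], [2], [3], [4], [5], [6], [7]
  1-simplices (9): [1,4], [1,7], [2,3], [2,4], [3,4], [4,5], [4,6], [4,7], [5,6]

giving chain groups C_0 ≅ Z^7, C_1 ≅ Z^9.

Boundary ∂_1: C_1 → C_0 is given by ∂[p,q] = [q] − [p]. For instance
  ∂[2,4] = [4] − [2].
The resulting 7×9 matrix has rank 6, and its Smith normal form has invariant factors (1,1,1,1,1,1).

From H_k ≅ ker(∂_k) / im(∂_{k+1}) we obtain:

  H_0: rank C_0 − rank ∂_1 = 7 − 6 = 1, and the invariant factors of ∂_1 are all 1, so H_0 = Z.
  H_1: rank ker ∂_1 − rank ∂_2 = (9 − 6) − 0 = 3, and there is no ∂_2, so H_1 = Z^3.

H_0 ≅ Z,  H_1 ≅ Z^3.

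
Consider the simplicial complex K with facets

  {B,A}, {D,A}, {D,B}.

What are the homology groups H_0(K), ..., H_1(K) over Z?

H_0 = Z,  H_1 = Z.

Fix the vertex order A < B < D and write every simplex with vertices in increasing order. Then dim K = 1 and the simplices of K are:

  0-simplices (3): A, B, D
  1-simplices (3): AB, AD, BD

so the chain groups are C_0 ≅ Z^3, C_1 ≅ Z^3.

Boundary ∂_1: C_1 → C_0 sends each edge [p,q] (with p < q) to q − p. For instance
  ∂AB = B − A.
The 3×3 boundary matrix has rank 2 and Smith normal form diag(1,1).

Reading off H_k = ker ∂_k / im ∂_{k+1}:

  H_0: rank C_0 − rank ∂_1 = 3 − 2 = 1, and the invariant factors of ∂_1 are all 1, so H_0 = Z.
  H_1: rank ker ∂_1 − rank ∂_2 = (3 − 2) − 0 = 1, and there is no ∂_2, so H_1 = Z.

(K is a triangulation of the circle S^1.)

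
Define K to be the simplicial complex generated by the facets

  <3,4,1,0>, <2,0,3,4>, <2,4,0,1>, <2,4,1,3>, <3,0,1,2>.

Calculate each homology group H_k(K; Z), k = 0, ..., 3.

H_0 = Z,  H_1 = 0,  H_2 = 0,  H_3 = Z.

Take the total order 0 < 1 < 2 < 3 < 4 on the vertex set. Then K (dimension 3) consists of the simplices:

  0-simplices (5): [0], [1], [2], [3], [4]
  1-simplices (10): [0,1], [0,2], [0,3], [0,4], [1,2], [1,3], [1,4], [2,3], [2,4], [3,4]
  2-simplices (10): [0,1,2], [0,1,3], [0,1,4], [0,2,3], [0,2,4], [0,3,4], [1,2,3], [1,2,4], [1,3,4], [2,3,4]
  3-simplices (5): [0,1,2,3], [0,1,2,4], [0,1,3,4], [0,2,3,4], [1,2,3,4]

so the chain groups are C_0 ≅ Z^5, C_1 ≅ Z^10, C_2 ≅ Z^10, C_3 ≅ Z^5.

The boundary map ∂_1: C_1 → C_0 is given by ∂[p,q] = [q] − [p].
The resulting 5×10 matrix has rank 4, and its Smith normal form has invariant factors (1,1,1,1).

∂_2: C_2 → C_1 acts by ∂[p,q,r] = [q,r] − [p,r] + [p,q]. For instance
  ∂[1,3,4] = [3,4] − [1,4] + [1,3],
  ∂[0,1,3] = [1,3] − [0,3] + [0,1].
As a 10×10 matrix over Z this has rank 6, with invariant factors (1,1,1,1,1,1).

The boundary map ∂_3: C_3 → C_2 sends each 3-simplex σ to the alternating sum Σ_i (−1)^i (σ with its i-th vertex removed). For instance
  ∂[0,1,2,3] = [1,2,3] − [0,2,3] + [0,1,3] − [0,1,2],
  ∂[1,2,3,4] = [2,3,4] − [1,3,4] + [1,2,4] − [1,2,3].
The resulting 10×5 matrix has rank 4, and its Smith normal form has invariant factors (1,1,1,1).

From H_k ≅ ker(∂_k) / im(∂_{k+1}) we obtain:

  H_0: rank C_0 − rank ∂_1 = 5 − 4 = 1, and the invariant factors of ∂_1 are all 1, so H_0 ≅ Z.
  H_1: rank ker ∂_1 − rank ∂_2 = (10 − 4) − 6 = 0, and the invariant factors of ∂_2 are all 1, so H_1 ≅ 0.
  H_2: rank ker ∂_2 − rank ∂_3 = (10 − 6) − 4 = 0, and the invariant factors of ∂_3 are all 1, so H_2 ≅ 0.
  H_3: rank ker ∂_3 − rank ∂_4 = (5 − 4) − 0 = 1, and there is no ∂_4, so H_3 ≅ Z.

(K is a triangulation of the 3-sphere S^3.)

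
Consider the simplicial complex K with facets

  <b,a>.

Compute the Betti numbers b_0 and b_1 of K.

b_0 = 1, b_1 = 0.

Fix the vertex order a < b and write every simplex with vertices in increasing order. Then dim K = 1 and the simplices of K are:

  0-simplices (2): a, b
  1-simplices (1): ab

so the chain groups are C_0 ≅ Z^2, C_1 ≅ Z^1.

Boundary ∂_1: C_1 → C_0 sends each edge [p,q] (with p < q) to q − p.
This gives a 2×1 integer matrix of rank 1; reducing to Smith normal form yields diagonal entries (1).

Now H_k = ker ∂_k / im ∂_{k+1}, so:

  H_0: rank C_0 − rank ∂_1 = 2 − 1 = 1, and the invariant factors of ∂_1 are all 1, so H_0 = Z.
  H_1: rank ker ∂_1 − rank ∂_2 = (1 − 1) − 0 = 0, and there is no ∂_2, so H_1 = 0.

Hence the Betti numbers are b_0 = 1, b_1 = 0.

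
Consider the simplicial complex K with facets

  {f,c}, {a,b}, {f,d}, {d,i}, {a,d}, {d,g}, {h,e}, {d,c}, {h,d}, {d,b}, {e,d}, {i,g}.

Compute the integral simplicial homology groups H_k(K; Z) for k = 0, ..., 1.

H_0 ≅ Z,  H_1 ≅ Z^4.

Fix the vertex order a < b < c < d < e < f < g < h < i and write every simplex with vertices in increasing order. Then dim K = 1 and the simplices of K are:

  0-simplices (9): a, b, c, d, e, f, g, h, i
  1-simplices (12): ab, ad, bd, cd, cf, de, df, dg, dh, di, eh, gi

so the chain groups are C_0 ≅ Z^9, C_1 ≅ Z^12.

Boundary ∂_1: C_1 → C_0 is given by ∂[p,q] = [q] − [p]. For instance
  ∂dh = h − d.
The 9×12 boundary matrix has rank 8 and Smith normal form diag(1,1,1,1,1,1,1,1).

Computing H_k = (kernel of ∂_k) / (image of ∂_{k+1}):

  H_0: rank C_0 − rank ∂_1 = 9 − 8 = 1, and the invariant factors of ∂_1 are all 1, so H_0 ≅ Z.
  H_1: rank ker ∂_1 − rank ∂_2 = (12 − 8) − 0 = 4, and there is no ∂_2, so H_1 ≅ Z^4.

As a check, the Euler characteristic is 9 − 12 = -3, which agrees with 1 − 4 = -3.
(K is a triangulation of a wedge of 4 circles.)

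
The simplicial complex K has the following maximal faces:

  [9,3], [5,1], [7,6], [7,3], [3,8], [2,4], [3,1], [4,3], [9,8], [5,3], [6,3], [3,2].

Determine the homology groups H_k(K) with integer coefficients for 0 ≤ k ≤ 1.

Fix the vertex order 1 < 2 < 3 < 4 < 5 < 6 < 7 < 8 < 9 and write every simplex with vertices in increasing order. Then dim K = 1 and the simplices of K are:

  0-simplices (9): [1], [2], [3], [4], [5], [6], [7], [8], [9]
  1-simplices (12): [1,3], [1,5], [2,3], [2,4], [3,4], [3,5], [3,6], [3,7], [3,8], [3,9], [6,7], [8,9]

so the chain groups are C_0 ≅ Z^9, C_1 ≅ Z^12.

The boundary map ∂_1: C_1 → C_0 is given by ∂[p,q] = [q] − [p].
This gives a 9×12 integer matrix of rank 8; reducing to Smith normal form yields diagonal entries (1,1,1,1,1,1,1,1).

From H_k ≅ ker(∂_k) / im(∂_{k+1}) we obtain:

  H_0: rank C_0 − rank ∂_1 = 9 − 8 = 1, and the invariant factors of ∂_1 are all 1, so H_0 = Z.
  H_1: rank ker ∂_1 − rank ∂_2 = (12 − 8) − 0 = 4, and there is no ∂_2, so H_1 = Z^4.

(K is a triangulation of a wedge of 4 circles.)

H_0 = Z,  H_1 = Z^4.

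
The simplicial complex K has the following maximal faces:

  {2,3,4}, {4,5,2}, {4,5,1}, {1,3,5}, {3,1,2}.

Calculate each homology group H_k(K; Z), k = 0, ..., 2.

K has 5 vertices, 10 edges, 5 triangles.
rank ∂_0 = 0, rank ∂_1 = 4 ⇒ b_0 = 5 − 0 − 4 = 1; all invariant factors of ∂_1 are 1 so no torsion. So H_0 ≅ Z.
rank ∂_1 = 4, rank ∂_2 = 5 ⇒ b_1 = 10 − 4 − 5 = 1; all invariant factors of ∂_2 are 1 so no torsion. So H_1 ≅ Z.
rank ∂_2 = 5, rank ∂_3 = 0 ⇒ b_2 = 5 − 5 − 0 = 0. So H_2 ≅ 0.

H_0 ≅ Z,  H_1 ≅ Z,  H_2 = 0.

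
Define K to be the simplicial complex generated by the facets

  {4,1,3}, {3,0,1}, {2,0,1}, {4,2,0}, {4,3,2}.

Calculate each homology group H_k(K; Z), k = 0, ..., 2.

H_0 ≅ Z,  H_1 ≅ Z,  H_2 = 0.

Take the total order 0 < 1 < 2 < 3 < 4 on the vertex set. Then K (dimension 2) consists of the simplices:

  0-simplices (5): [0], [1], [2], [3], [4]
  1-simplices (10): [0,1], [0,2], [0,3], [0,4], [1,2], [1,3], [1,4], [2,3], [2,4], [3,4]
  2-simplices (5): [0,1,2], [0,1,3], [0,2,4], [1,3,4], [2,3,4]

so the chain groups are C_0 ≅ Z^5, C_1 ≅ Z^10, C_2 ≅ Z^5.

The boundary map ∂_1: C_1 → C_0 maps an edge to its endpoints' difference, ∂[p,q] = q − p. For instance
  ∂[2,3] = [3] − [2].
As a 5×10 matrix over Z this has rank 4, with invariant factors (1,1,1,1).

∂_2: C_2 → C_1 sends each 2-simplex [p,q,r] to [q,r] − [p,r] + [p,q]. For instance
  ∂[0,2,4] = [2,4] − [0,4] + [0,2],
  ∂[2,3,4] = [3,4] − [2,4] + [2,3].
As a 10×5 matrix over Z this has rank 5, with invariant factors (1,1,1,1,1).

From H_k ≅ ker(∂_k) / im(∂_{k+1}) we obtain:

  H_0: rank C_0 − rank ∂_1 = 5 − 4 = 1, and the invariant factors of ∂_1 are all 1, so H_0 ≅ Z.
  H_1: rank ker ∂_1 − rank ∂_2 = (10 − 4) − 5 = 1, and the invariant factors of ∂_2 are all 1, so H_1 ≅ Z.
  H_2: rank ker ∂_2 − rank ∂_3 = (5 − 5) − 0 = 0, and there is no ∂_3, so H_2 ≅ 0.

As a check, the Euler characteristic is 5 − 10 + 5 = 0, which agrees with 1 − 1 + 0 = 0.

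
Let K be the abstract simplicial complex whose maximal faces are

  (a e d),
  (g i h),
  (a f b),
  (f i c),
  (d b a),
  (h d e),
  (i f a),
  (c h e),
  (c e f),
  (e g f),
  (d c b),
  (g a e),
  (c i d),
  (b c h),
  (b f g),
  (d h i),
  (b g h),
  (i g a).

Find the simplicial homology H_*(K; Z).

H_0 = Z,  H_1 = Z ⊕ Z/2Z,  H_2 = 0.

K has 9 vertices, 27 edges, 18 triangles.
rank ∂_0 = 0, rank ∂_1 = 8 ⇒ b_0 = 9 − 0 − 8 = 1; all invariant factors of ∂_1 are 1 so no torsion. So H_0 ≅ Z.
rank ∂_1 = 8, rank ∂_2 = 18 ⇒ b_1 = 27 − 8 − 18 = 1; ∂_2 has invariant factor(s) [2] giving torsion. So H_1 ≅ Z ⊕ Z/2Z.
rank ∂_2 = 18, rank ∂_3 = 0 ⇒ b_2 = 18 − 18 − 0 = 0. So H_2 ≅ 0.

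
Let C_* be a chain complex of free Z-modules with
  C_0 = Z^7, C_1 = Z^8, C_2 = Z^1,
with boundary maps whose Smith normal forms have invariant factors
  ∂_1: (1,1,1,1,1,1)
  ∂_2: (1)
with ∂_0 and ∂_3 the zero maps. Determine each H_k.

H_0: b_0 = 7 − 0 − 6 = 1; torsion from ∂_1 factors > 1: none. So H_0 ≅ Z.
H_1: b_1 = 8 − 6 − 1 = 1; torsion from ∂_2 factors > 1: none. So H_1 ≅ Z.
H_2: b_2 = 1 − 1 − 0 = 0; torsion from ∂_3 factors > 1: none. So H_2 ≅ 0.

H_0 ≅ Z,  H_1 ≅ Z,  H_2 = 0.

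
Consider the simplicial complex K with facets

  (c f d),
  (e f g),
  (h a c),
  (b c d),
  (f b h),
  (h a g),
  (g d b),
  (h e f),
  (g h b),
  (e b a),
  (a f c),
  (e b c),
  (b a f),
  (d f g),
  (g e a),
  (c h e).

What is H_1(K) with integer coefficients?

H_1 ≅ Z^2.

Order the vertices as a < b < c < d < e < f < g < h. Listing each simplex with vertices in this order, K has dimension 2 with simplices:

  0-simplices (8): a, b, c, d, e, f, g, h
  1-simplices (24): ab, ac, ae, af, ag, ah, bc, bd, be, bf, bg, bh, cd, ce, cf, ch, df, dg, ef, eg, eh, fg, fh, gh
  2-simplices (16): abe, abf, acf, ach, aeg, agh, bcd, bce, bdg, bfh, bgh, cdf, ceh, dfg, efg, efh

so the chain groups are C_0 ≅ Z^8, C_1 ≅ Z^24, C_2 ≅ Z^16.

∂_1: C_1 → C_0 sends each edge [p,q] (with p < q) to q − p. For instance
  ∂be = e − b.
This gives a 8×24 integer matrix of rank 7; reducing to Smith normal form yields diagonal entries (1,1,1,1,1,1,1).

∂_2: C_2 → C_1 maps a triangle to the signed sum of its edges. For instance
  ∂dfg = fg − dg + df,
  ∂bdg = dg − bg + bd.
As a 24×16 matrix over Z this has rank 15, with invariant factors (1,1,1,1,1,1,1,1,1,1,1,1,1,1,1).

Now H_k = ker ∂_k / im ∂_{k+1}, so:

  H_1: rank ker ∂_1 − rank ∂_2 = (24 − 7) − 15 = 2, and the invariant factors of ∂_2 are all 1, so H_1 = Z^2.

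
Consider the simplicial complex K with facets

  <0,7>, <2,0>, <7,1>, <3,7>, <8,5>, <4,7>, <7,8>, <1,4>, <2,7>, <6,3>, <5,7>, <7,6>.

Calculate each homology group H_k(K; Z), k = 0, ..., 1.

Take the total order 0 < 1 < 2 < 3 < 4 < 5 < 6 < 7 < 8 on the vertex set. Then K (dimension 1) consists of the simplices:

  0-simplices (9): [0], [1], [2], [3], [4], [5], [6], [7], [8]
  1-simplices (12): [0,2], [0,7], [1,4], [1,7], [2,7], [3,6], [3,7], [4,7], [5,7], [5,8], [6,7], [7,8]

so the chain groups are C_0 ≅ Z^9, C_1 ≅ Z^12.

∂_1: C_1 → C_0 maps an edge to its endpoints' difference, ∂[p,q] = q − p. For instance
  ∂[2,7] = [7] − [2].
The 9×12 boundary matrix has rank 8 and Smith normal form diag(1,1,1,1,1,1,1,1).

Now H_k = ker ∂_k / im ∂_{k+1}, so:

  H_0: rank C_0 − rank ∂_1 = 9 − 8 = 1, and the invariant factors of ∂_1 are all 1, so H_0 ≅ Z.
  H_1: rank ker ∂_1 − rank ∂_2 = (12 − 8) − 0 = 4, and there is no ∂_2, so H_1 ≅ Z^4.

As a check, the Euler characteristic is 9 − 12 = -3, which agrees with 1 − 4 = -3.

H_0 = Z,  H_1 = Z^4.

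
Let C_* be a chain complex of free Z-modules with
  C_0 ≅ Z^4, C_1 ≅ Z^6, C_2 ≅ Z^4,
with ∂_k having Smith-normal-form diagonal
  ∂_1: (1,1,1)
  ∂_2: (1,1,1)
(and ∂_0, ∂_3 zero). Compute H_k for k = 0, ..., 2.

H_0 ≅ Z,  H_1 = 0,  H_2 ≅ Z.

H_0: b_0 = 4 − 0 − 3 = 1; torsion from ∂_1 factors > 1: none. So H_0 ≅ Z.
H_1: b_1 = 6 − 3 − 3 = 0; torsion from ∂_2 factors > 1: none. So H_1 ≅ 0.
H_2: b_2 = 4 − 3 − 0 = 1; torsion from ∂_3 factors > 1: none. So H_2 ≅ Z.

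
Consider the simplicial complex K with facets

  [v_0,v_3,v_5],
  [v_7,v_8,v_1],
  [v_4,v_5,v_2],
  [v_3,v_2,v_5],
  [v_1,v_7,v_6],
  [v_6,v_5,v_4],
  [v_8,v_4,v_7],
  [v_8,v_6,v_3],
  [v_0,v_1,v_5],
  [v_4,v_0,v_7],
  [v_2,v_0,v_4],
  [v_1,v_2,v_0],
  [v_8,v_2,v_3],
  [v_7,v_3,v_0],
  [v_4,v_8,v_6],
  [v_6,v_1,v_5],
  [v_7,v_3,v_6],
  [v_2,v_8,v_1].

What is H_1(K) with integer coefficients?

H_1 ≅ Z ⊕ Z_2.

Fix the vertex order v_0 < v_1 < v_2 < v_3 < v_4 < v_5 < v_6 < v_7 < v_8 and write every simplex with vertices in increasing order. Then dim K = 2 and the simplices of K are:

  0-simplices (9): [v_0], [v_1], [v_2], [v_3], [v_4], [v_5], [v_6], [v_7], [v_8]
  1-simplices (27): (27 of them)
  2-simplices (18): (18 of them)

so the chain groups are C_0 ≅ Z^9, C_1 ≅ Z^27, C_2 ≅ Z^18.

Boundary ∂_1: C_1 → C_0 is given by ∂[p,q] = [q] − [p].
The resulting 9×27 matrix has rank 8, and its Smith normal form has invariant factors (1,1,1,1,1,1,1,1).

The boundary map ∂_2: C_2 → C_1 acts by ∂[p,q,r] = [q,r] − [p,r] + [p,q]. For instance
  ∂[v_0,v_1,v_2] = [v_1,v_2] − [v_0,v_2] + [v_0,v_1],
  ∂[v_1,v_6,v_7] = [v_6,v_7] − [v_1,v_7] + [v_1,v_6].
This gives a 27×18 integer matrix of rank 18; reducing to Smith normal form yields diagonal entries (1,1,1,1,1,1,1,1,1,1,1,1,1,1,1,1,1,2).

From H_k ≅ ker(∂_k) / im(∂_{k+1}) we obtain:

  H_1: rank ker ∂_1 − rank ∂_2 = (27 − 8) − 18 = 1, and ∂_2 has invariant factor 2 > 1, so H_1 ≅ Z ⊕ Z_2.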